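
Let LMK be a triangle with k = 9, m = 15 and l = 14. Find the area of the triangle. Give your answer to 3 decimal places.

Semiperimeter s = (14 + 15 + 9)/2 = 19.
Heron's formula: area = √(19·5·4·10) ≈ 61.644.

area ≈ 61.644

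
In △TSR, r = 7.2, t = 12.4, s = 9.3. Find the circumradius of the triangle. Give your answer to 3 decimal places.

6.242

By the law of cosines, cos T = (s² + r² − t²) / (2·s·r) ≈ -0.11522, so ∠T ≈ 96.62°.
Circumradius = t/(2 sin T) ≈ 6.2416.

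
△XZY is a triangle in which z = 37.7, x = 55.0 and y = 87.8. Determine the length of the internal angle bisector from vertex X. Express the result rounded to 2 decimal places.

t_X ≈ 51.71

By the law of cosines, cos X = (z² + y² − x²) / (2·z·y) ≈ 0.92221, so ∠X ≈ 22.75°.
The bisector from X has length 2·z·y·cos(∠X/2)/(z+y) ≈ 51.714.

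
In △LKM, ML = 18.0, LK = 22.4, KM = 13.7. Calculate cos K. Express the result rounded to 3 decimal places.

By the law of cosines, cos K = (LK² + KM² − ML²) / (2·LK·KM) ≈ 0.59543, so ∠K ≈ 53.46°.

cos K ≈ 0.595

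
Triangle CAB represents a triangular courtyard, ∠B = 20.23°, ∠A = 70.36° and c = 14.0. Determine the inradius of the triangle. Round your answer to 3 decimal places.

r ≈ 1.993

The third angle is ∠C = 180° − ∠A − ∠B = 89.41°.
Law of sines: a = c·sin A/sin C ≈ 13.186.
Law of sines: b = c·sin B/sin C ≈ 4.8413.
Area = ½·c·a·sin B ≈ 31.918.
Semiperimeter s = (14+13.186+4.8413)/2 = 16.014.
Inradius = area/s = 31.918/16.014 ≈ 1.9931.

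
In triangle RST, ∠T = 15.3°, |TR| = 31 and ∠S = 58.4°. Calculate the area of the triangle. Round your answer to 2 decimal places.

The third angle is ∠R = 180° − ∠S − ∠T = 106.30°.
Law of sines: |ST| = |TR|·sin R/sin S ≈ 34.934.
Law of sines: |RS| = |TR|·sin T/sin S ≈ 9.6041.
Area = ½·|TR|·|ST|·sin T ≈ 142.88.

area ≈ 142.88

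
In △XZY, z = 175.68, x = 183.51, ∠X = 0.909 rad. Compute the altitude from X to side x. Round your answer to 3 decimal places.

h_X ≈ 172.377

Law of sines: sin Z = z·sin X/x ≈ 0.75523.
Since x ≥ z, only the acute value applies: ∠Z ≈ 0.856 rad.
Then ∠Y = π − ∠X − ∠Z ≈ 1.377 rad.
Law of sines gives y = x·sin Y/sin X ≈ 228.25.
Area = ½·x·z·sin Y ≈ 15816.
The altitude from X has length 2·area/x ≈ 172.38.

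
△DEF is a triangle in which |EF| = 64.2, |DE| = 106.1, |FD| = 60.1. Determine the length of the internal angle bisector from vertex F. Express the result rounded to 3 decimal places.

32.360

By the law of cosines, cos F = (|EF|² + |FD|² − |DE|²) / (2·|EF|·|FD|) ≈ -0.45661, so ∠F ≈ 117.17°.
The bisector from F has length 2·|EF|·|FD|·cos(∠F/2)/(|EF|+|FD|) ≈ 32.36.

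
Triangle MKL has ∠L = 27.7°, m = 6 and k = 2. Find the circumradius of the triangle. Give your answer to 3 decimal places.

By the law of cosines, l² = m² + k² − 2·m·k·cos L = 18.751, so l ≈ 4.3302.
Area = ½·m·k·sin L ≈ 2.7891.
Circumradius = l/(2 sin L) ≈ 4.6577.

R ≈ 4.658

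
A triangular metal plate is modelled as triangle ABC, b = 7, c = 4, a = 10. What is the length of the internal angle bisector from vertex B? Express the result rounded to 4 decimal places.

By the law of cosines, cos B = (c² + a² − b²) / (2·c·a) ≈ 0.83750, so ∠B ≈ 33.12°.
The bisector from B has length 2·c·a·cos(∠B/2)/(c+a) ≈ 5.4772.

t_B ≈ 5.4772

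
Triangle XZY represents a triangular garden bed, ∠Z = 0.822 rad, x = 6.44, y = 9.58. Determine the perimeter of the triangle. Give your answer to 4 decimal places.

23.0379

By the law of cosines, z² = y² + x² − 2·y·x·cos Z = 49.251, so z ≈ 7.0179.
Semiperimeter s = (6.44+7.0179+9.58)/2 = 11.519.
Perimeter = 6.44 + 7.0179 + 9.58 = 23.038.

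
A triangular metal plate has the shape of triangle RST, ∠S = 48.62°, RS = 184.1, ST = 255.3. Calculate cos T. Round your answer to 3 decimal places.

cos T ≈ 0.695

By the law of cosines, TR² = RS² + ST² − 2·RS·ST·cos S = 36931, so TR ≈ 192.18.
Law of cosines again: cos T = (ST² + TR² − RS²)/(2·ST·TR) ≈ 0.69520, so ∠T ≈ 45.96°.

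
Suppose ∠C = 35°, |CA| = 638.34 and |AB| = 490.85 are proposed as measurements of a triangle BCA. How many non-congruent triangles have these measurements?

|CA|·sin C = 638.34·sin(35°) ≈ 366.1.
Since |CA| sin C < |AB| < |CA| (366.1 < 490.85 < 638.34), two triangles exist.

2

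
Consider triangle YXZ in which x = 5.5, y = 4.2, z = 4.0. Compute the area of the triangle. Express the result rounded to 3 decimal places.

8.357

Semiperimeter s = (4.2 + 5.5 + 4)/2 = 6.85.
Heron's formula: area = √(6.85·2.65·1.35·2.85) ≈ 8.3571.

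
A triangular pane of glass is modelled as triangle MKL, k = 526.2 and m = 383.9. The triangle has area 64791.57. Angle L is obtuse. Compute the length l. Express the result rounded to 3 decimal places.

From area = ½·m·k·sin L, we get sin L = 2·area/(m·k) ≈ 0.64147.
Taking the obtuse solution, ∠L ≈ 140.10°.
Law of cosines then gives l ≈ 856.86.

856.857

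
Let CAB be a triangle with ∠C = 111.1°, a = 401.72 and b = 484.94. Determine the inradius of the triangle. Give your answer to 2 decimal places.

112.24

By the law of cosines, c² = a² + b² − 2·a·b·cos C = 5.3681e+05, so c ≈ 732.67.
Area = ½·a·b·sin C ≈ 90874.
Semiperimeter s = (732.67+401.72+484.94)/2 = 809.67.
Inradius = area/s = 90874/809.67 ≈ 112.24.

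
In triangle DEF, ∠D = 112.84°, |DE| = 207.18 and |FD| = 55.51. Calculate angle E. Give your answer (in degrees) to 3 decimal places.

12.607

By the law of cosines, |EF|² = |FD|² + |DE|² − 2·|FD|·|DE|·cos D = 54933, so |EF| ≈ 234.38.
Law of cosines again: cos E = (|DE|² + |EF|² − |FD|²)/(2·|DE|·|EF|) ≈ 0.97589, so ∠E ≈ 12.61°.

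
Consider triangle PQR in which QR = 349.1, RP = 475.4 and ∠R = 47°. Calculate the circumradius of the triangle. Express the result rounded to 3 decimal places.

By the law of cosines, PQ² = QR² + RP² − 2·QR·RP·cos R = 1.215e+05, so PQ ≈ 348.57.
Area = ½·QR·RP·sin R ≈ 60689.
Circumradius = PQ/(2 sin R) ≈ 238.31.

238.308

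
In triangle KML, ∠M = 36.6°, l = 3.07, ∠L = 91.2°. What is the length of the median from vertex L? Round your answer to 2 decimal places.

The third angle is ∠K = 180° − ∠M − ∠L = 52.20°.
Law of sines: k = l·sin K/sin L ≈ 2.4263.
Law of sines: m = l·sin M/sin L ≈ 1.8308.
Median from L: ½√(2·k² + 2·m² − l²) ≈ 1.5044.

1.50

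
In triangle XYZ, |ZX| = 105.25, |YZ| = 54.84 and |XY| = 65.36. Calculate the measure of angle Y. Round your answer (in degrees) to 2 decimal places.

121.99

By the law of cosines, cos Y = (|XY|² + |YZ|² − |ZX|²) / (2·|XY|·|YZ|) ≈ -0.52983, so ∠Y ≈ 121.99°.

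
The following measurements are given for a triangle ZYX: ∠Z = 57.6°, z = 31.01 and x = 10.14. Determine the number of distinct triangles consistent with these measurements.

x·sin Z = 10.14·sin(57.6°) ≈ 8.561.
Since z ≥ x, exactly one triangle exists.

1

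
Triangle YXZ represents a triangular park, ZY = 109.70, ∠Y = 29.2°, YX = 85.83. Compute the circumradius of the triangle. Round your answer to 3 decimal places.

R ≈ 55.786

By the law of cosines, XZ² = ZY² + YX² − 2·ZY·YX·cos Y = 2962.8, so XZ ≈ 54.432.
Area = ½·ZY·YX·sin Y ≈ 2296.7.
Circumradius = XZ/(2 sin Y) ≈ 55.786.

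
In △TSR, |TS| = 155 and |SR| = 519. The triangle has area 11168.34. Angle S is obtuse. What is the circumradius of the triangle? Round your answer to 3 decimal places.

1205.216

From area = ½·|TS|·|SR|·sin S, we get sin S = 2·area/(|TS|·|SR|) ≈ 0.27766.
Taking the obtuse solution, ∠S ≈ 163.88°.
Law of cosines then gives |RT| ≈ 669.29.
Circumradius = |RT|/(2 sin S) ≈ 1205.2.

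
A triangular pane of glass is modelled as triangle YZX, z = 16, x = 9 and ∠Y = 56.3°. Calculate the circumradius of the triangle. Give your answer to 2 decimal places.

R ≈ 8.00

By the law of cosines, y² = z² + x² − 2·z·x·cos Y = 177.2, so y ≈ 13.312.
Area = ½·z·x·sin Y ≈ 59.901.
Circumradius = y/(2 sin Y) ≈ 8.0003.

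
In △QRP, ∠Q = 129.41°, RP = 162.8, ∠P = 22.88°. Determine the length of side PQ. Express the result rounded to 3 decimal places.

97.980

The third angle is ∠R = 180° − ∠P − ∠Q = 27.71°.
Law of sines: PQ = RP·sin R/sin Q ≈ 97.98.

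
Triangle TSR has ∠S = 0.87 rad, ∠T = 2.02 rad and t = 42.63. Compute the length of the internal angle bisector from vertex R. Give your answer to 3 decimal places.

38.827

The third angle is ∠R = π − ∠T − ∠S = 0.252 rad.
Law of sines: s = t·sin S/sin T ≈ 36.172.
Law of sines: r = t·sin R/sin T ≈ 11.781.
The bisector from R has length 2·t·s·cos(∠R/2)/(t+s) ≈ 38.827.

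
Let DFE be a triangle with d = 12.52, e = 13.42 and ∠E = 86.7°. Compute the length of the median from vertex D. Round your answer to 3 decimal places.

Law of sines: sin D = d·sin E/e ≈ 0.93139.
Since e ≥ d, only the acute value applies: ∠D ≈ 68.65°.
Then ∠F = 180° − ∠E − ∠D ≈ 24.65°.
Law of sines gives f = e·sin F/sin E ≈ 5.6059.
Median from D: ½√(2·f² + 2·e² − d²) ≈ 8.1593.

m_D ≈ 8.159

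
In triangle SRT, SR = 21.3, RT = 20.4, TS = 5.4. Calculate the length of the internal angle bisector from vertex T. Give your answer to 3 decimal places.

By the law of cosines, cos T = (RT² + TS² − SR²) / (2·RT·TS) ≈ -0.03799, so ∠T ≈ 92.18°.
The bisector from T has length 2·RT·TS·cos(∠T/2)/(RT+TS) ≈ 5.9226.

5.923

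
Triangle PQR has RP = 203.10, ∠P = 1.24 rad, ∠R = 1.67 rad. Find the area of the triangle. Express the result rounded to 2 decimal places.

84567.93

The third angle is ∠Q = π − ∠R − ∠P = 0.232 rad.
Law of sines: QR = RP·sin P/sin Q ≈ 836.89.
Law of sines: PQ = RP·sin R/sin Q ≈ 880.51.
Area = ½·RP·QR·sin R ≈ 84568.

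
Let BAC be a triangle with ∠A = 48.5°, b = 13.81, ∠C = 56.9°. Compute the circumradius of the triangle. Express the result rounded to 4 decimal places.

The third angle is ∠B = 180° − ∠A − ∠C = 74.60°.
Law of sines: a = b·sin A/sin B ≈ 10.728.
Law of sines: c = b·sin C/sin B ≈ 12.
Circumradius = b/(2 sin B) ≈ 7.1622.

R ≈ 7.1622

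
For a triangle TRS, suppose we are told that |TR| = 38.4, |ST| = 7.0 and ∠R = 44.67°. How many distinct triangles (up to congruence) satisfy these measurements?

|TR|·sin R = 38.4·sin(44.67°) ≈ 27.
Since |ST| = 7.0 < 27 = |TR| sin R, no triangle exists.

0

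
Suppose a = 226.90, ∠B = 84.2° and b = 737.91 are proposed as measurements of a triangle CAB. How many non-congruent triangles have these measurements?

a·sin B = 226.90·sin(84.2°) ≈ 225.7.
Since b ≥ a, exactly one triangle exists.

1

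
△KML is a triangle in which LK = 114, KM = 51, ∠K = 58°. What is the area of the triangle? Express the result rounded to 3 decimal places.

area ≈ 2465.276

Area = ½·LK·KM·sin K ≈ 2465.3.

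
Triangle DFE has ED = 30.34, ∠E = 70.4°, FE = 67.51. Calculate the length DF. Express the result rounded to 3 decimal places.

64.062

By the law of cosines, DF² = FE² + ED² − 2·FE·ED·cos E = 4103.9, so DF ≈ 64.062.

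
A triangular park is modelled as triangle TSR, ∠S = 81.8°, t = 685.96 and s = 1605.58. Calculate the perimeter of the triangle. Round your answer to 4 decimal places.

Law of sines: sin T = t·sin S/s ≈ 0.42287.
Since s ≥ t, only the acute value applies: ∠T ≈ 25.02°.
Then ∠R = 180° − ∠S − ∠T ≈ 73.18°.
Law of sines gives r = s·sin R/sin S ≈ 1552.8.
Semiperimeter p = (685.96+1605.6+1552.8)/2 = 1922.2.
Perimeter = 685.96 + 1605.6 + 1552.8 = 3844.3.

perimeter ≈ 3844.3411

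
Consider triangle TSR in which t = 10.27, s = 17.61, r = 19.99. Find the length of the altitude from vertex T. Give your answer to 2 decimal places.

Semiperimeter p = (10.27 + 17.61 + 19.99)/2 = 23.935.
Heron's formula: area = √(23.935·13.665·6.325·3.945) ≈ 90.339.
The altitude from T has length 2·area/t ≈ 17.593.

h_T ≈ 17.59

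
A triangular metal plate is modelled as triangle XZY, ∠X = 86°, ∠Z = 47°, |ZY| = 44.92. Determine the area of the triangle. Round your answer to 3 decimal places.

area ≈ 540.958

The third angle is ∠Y = 180° − ∠X − ∠Z = 47.00°.
Law of sines: |YX| = |ZY|·sin Z/sin X ≈ 32.933.
Law of sines: |XZ| = |ZY|·sin Y/sin X ≈ 32.933.
Area = ½·|ZY|·|YX|·sin Y ≈ 540.96.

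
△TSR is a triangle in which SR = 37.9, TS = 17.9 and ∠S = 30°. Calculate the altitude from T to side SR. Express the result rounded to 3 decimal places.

By the law of cosines, RT² = TS² + SR² − 2·TS·SR·cos S = 581.78, so RT ≈ 24.12.
Area = ½·TS·SR·sin S ≈ 169.6.
The altitude from T has length 2·area/SR ≈ 8.95.

8.950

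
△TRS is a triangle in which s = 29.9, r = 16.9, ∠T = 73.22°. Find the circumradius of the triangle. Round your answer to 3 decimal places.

15.561

By the law of cosines, t² = r² + s² − 2·r·s·cos T = 887.86, so t ≈ 29.797.
Area = ½·r·s·sin T ≈ 241.9.
Circumradius = t/(2 sin T) ≈ 15.561.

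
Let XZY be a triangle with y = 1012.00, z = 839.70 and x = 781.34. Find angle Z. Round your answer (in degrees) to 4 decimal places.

By the law of cosines, cos Z = (y² + x² − z²) / (2·y·x) ≈ 0.58778, so ∠Z ≈ 54.00°.

54.0001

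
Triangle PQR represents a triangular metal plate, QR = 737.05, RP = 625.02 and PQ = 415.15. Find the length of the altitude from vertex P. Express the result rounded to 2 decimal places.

351.79

Semiperimeter s = (737.05 + 625.02 + 415.15)/2 = 888.61.
Heron's formula: area = √(888.61·151.56·263.59·473.46) ≈ 1.2964e+05.
The altitude from P has length 2·area/QR ≈ 351.79.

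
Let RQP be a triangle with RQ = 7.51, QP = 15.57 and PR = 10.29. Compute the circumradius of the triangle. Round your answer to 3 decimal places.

9.105

By the law of cosines, cos R = (PR² + RQ² − QP²) / (2·PR·RQ) ≈ -0.51852, so ∠R ≈ 121.23°.
Circumradius = QP/(2 sin R) ≈ 9.1046.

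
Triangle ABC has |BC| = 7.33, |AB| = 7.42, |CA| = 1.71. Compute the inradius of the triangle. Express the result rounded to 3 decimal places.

Semiperimeter s = (7.33 + 1.71 + 7.42)/2 = 8.23.
Heron's formula: area = √(8.23·0.9·6.52·0.81) ≈ 6.2544.
Inradius = area/s = 6.2544/8.23 ≈ 0.75995.

r ≈ 0.760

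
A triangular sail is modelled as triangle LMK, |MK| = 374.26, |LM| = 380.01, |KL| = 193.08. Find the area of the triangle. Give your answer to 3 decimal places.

Semiperimeter s = (374.26 + 193.08 + 380.01)/2 = 473.68.
Heron's formula: area = √(473.68·99.415·280.6·93.665) ≈ 35180.

35179.918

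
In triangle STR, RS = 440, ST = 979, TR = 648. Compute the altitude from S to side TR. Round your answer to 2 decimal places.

Semiperimeter s = (648 + 440 + 979)/2 = 1033.5.
Heron's formula: area = √(1033.5·385.5·593.5·54.5) ≈ 1.1352e+05.
The altitude from S has length 2·area/TR ≈ 350.37.

h_S ≈ 350.37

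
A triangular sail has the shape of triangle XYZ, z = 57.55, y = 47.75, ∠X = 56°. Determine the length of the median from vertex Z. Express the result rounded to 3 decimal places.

By the law of cosines, x² = y² + z² − 2·y·z·cos X = 2518.7, so x ≈ 50.187.
Median from Z: ½√(2·x² + 2·y² − z²) ≈ 39.641.

m_Z ≈ 39.641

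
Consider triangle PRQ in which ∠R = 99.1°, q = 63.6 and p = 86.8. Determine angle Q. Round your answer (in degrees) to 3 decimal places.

By the law of cosines, r² = q² + p² − 2·q·p·cos R = 13325, so r ≈ 115.44.
Law of cosines again: cos Q = (p² + r² − q²)/(2·p·r) ≈ 0.83907, so ∠Q ≈ 32.96°.

32.958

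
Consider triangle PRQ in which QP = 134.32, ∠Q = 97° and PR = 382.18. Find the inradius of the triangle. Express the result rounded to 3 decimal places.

Law of sines: sin R = QP·sin Q/PR ≈ 0.34884.
Since PR ≥ QP, only the acute value applies: ∠R ≈ 20.42°.
Then ∠P = 180° − ∠Q − ∠R ≈ 62.58°.
Law of sines gives RQ = PR·sin P/sin Q ≈ 341.8.
Area = ½·PR·QP·sin P ≈ 22784.
Semiperimeter s = (341.8+134.32+382.18)/2 = 429.15.
Inradius = area/s = 22784/429.15 ≈ 53.092.

r ≈ 53.092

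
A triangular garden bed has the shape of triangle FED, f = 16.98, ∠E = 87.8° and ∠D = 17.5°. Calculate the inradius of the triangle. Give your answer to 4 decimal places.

2.2531

The third angle is ∠F = 180° − ∠E − ∠D = 74.70°.
Law of sines: e = f·sin E/sin F ≈ 17.591.
Law of sines: d = f·sin D/sin F ≈ 5.2936.
Area = ½·f·e·sin D ≈ 44.91.
Semiperimeter s = (16.98+17.591+5.2936)/2 = 19.932.
Inradius = area/s = 44.91/19.932 ≈ 2.2531.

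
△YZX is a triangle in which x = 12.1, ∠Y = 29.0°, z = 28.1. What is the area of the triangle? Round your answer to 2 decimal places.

area ≈ 82.42

Area = ½·z·x·sin Y ≈ 82.42.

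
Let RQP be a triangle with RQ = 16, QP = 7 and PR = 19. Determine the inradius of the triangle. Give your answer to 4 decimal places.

2.5820

Semiperimeter s = (7 + 19 + 16)/2 = 21.
Heron's formula: area = √(21·14·2·5) ≈ 54.222.
Inradius = area/s = 54.222/21 ≈ 2.582.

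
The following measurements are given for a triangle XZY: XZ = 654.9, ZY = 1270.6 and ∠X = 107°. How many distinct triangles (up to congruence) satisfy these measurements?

XZ·sin X = 654.9·sin(107°) ≈ 626.3.
Since ∠X is not acute, a triangle exists only if ZY > XZ; here ZY > XZ, so there is exactly one triangle.

1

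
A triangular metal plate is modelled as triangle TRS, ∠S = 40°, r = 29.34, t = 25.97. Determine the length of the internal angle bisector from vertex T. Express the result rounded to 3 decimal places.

By the law of cosines, s² = t² + r² − 2·t·r·cos S = 367.89, so s ≈ 19.18.
Law of cosines again: cos T = (r² + s² − t²)/(2·r·s) ≈ 0.49247, so ∠T ≈ 60.50°.
The bisector from T has length 2·r·s·cos(∠T/2)/(r+s) ≈ 20.038.

t_T ≈ 20.038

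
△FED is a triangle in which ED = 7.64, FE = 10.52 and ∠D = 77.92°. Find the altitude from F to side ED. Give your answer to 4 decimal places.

8.8060

Law of sines: sin F = ED·sin D/FE ≈ 0.71015.
Since FE ≥ ED, only the acute value applies: ∠F ≈ 45.25°.
Then ∠E = 180° − ∠D − ∠F ≈ 56.83°.
Law of sines gives DF = FE·sin E/sin D ≈ 9.0054.
Area = ½·FE·ED·sin E ≈ 33.639.
The altitude from F has length 2·area/ED ≈ 8.806.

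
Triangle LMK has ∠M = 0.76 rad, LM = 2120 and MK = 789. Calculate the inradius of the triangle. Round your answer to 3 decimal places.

By the law of cosines, KL² = LM² + MK² − 2·LM·MK·cos M = 2.6921e+06, so KL ≈ 1640.8.
Area = ½·LM·MK·sin M ≈ 5.7617e+05.
Semiperimeter s = (789+1640.8+2120)/2 = 2274.9.
Inradius = area/s = 5.7617e+05/2274.9 ≈ 253.28.

r ≈ 253.276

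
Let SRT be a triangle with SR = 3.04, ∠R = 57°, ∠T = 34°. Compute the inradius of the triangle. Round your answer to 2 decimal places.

The third angle is ∠S = 180° − ∠R − ∠T = 89.00°.
Law of sines: RT = SR·sin S/sin T ≈ 5.4356.
Law of sines: TS = SR·sin R/sin T ≈ 4.5594.
Area = ½·SR·RT·sin R ≈ 6.9292.
Semiperimeter s = (5.4356+4.5594+3.04)/2 = 6.5175.
Inradius = area/s = 6.9292/6.5175 ≈ 1.0632.

r ≈ 1.06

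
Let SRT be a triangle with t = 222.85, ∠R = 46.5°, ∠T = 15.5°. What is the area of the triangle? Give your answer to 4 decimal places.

59510.4989

The third angle is ∠S = 180° − ∠R − ∠T = 118.00°.
Law of sines: s = t·sin S/sin T ≈ 736.29.
Law of sines: r = t·sin R/sin T ≈ 604.89.
Area = ½·t·s·sin R ≈ 59510.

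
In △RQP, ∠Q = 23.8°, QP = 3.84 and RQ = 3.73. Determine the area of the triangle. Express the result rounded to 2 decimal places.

area ≈ 2.89

Area = ½·RQ·QP·sin Q ≈ 2.89.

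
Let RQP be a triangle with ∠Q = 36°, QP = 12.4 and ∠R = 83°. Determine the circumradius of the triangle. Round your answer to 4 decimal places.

The third angle is ∠P = 180° − ∠R − ∠Q = 61.00°.
Law of sines: PR = QP·sin Q/sin R ≈ 7.3433.
Law of sines: RQ = QP·sin P/sin R ≈ 10.927.
Circumradius = QP/(2 sin R) ≈ 6.2466.

6.2466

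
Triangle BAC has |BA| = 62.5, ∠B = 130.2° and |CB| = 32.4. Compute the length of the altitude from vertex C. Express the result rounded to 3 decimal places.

h_C ≈ 24.747

By the law of cosines, |AC|² = |CB|² + |BA|² − 2·|CB|·|BA|·cos B = 7570.1, so |AC| ≈ 87.006.
Area = ½·|CB|·|BA|·sin B ≈ 773.34.
The altitude from C has length 2·area/|BA| ≈ 24.747.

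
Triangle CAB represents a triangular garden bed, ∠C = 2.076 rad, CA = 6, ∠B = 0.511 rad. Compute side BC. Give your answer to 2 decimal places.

The third angle is ∠A = π − ∠B − ∠C = 0.555 rad.
Law of sines: BC = CA·sin A/sin B ≈ 6.4607.

6.46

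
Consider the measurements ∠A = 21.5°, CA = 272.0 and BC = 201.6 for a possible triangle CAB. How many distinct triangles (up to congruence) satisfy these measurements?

CA·sin A = 272.0·sin(21.5°) ≈ 99.69.
Since CA sin A < BC < CA (99.69 < 201.6 < 272.0), two triangles exist.

2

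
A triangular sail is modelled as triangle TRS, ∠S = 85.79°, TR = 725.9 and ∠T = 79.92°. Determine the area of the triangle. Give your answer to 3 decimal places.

The third angle is ∠R = 180° − ∠S − ∠T = 14.29°.
Law of sines: RS = TR·sin T/sin S ≈ 716.63.
Law of sines: ST = TR·sin R/sin S ≈ 179.66.
Area = ½·TR·RS·sin R ≈ 64201.

64200.570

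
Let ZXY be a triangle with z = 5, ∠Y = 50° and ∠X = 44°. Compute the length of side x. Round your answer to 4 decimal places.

The third angle is ∠Z = 180° − ∠X − ∠Y = 86.00°.
Law of sines: x = z·sin X/sin Z ≈ 3.4818.

3.4818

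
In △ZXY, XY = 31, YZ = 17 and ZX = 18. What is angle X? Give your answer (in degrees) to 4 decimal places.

By the law of cosines, cos X = (ZX² + XY² − YZ²) / (2·ZX·XY) ≈ 0.89247, so ∠X ≈ 26.81°.

∠X ≈ 26.8143°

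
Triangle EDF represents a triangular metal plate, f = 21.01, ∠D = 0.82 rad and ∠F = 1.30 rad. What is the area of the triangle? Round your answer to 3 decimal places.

area ≈ 142.846

The third angle is ∠E = π − ∠D − ∠F = 1.022 rad.
Law of sines: e = f·sin E/sin F ≈ 18.598.
Law of sines: d = f·sin D/sin F ≈ 15.942.
Area = ½·f·e·sin D ≈ 142.85.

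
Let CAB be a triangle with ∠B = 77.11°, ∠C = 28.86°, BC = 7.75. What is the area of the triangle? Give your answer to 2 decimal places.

The third angle is ∠A = 180° − ∠B − ∠C = 74.03°.
Law of sines: AB = BC·sin C/sin A ≈ 3.8909.
Law of sines: CA = BC·sin B/sin A ≈ 7.858.
Area = ½·BC·AB·sin B ≈ 14.697.

area ≈ 14.70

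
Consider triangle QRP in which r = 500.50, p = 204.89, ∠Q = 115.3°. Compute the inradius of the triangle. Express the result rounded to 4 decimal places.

70.1330

By the law of cosines, q² = r² + p² − 2·r·p·cos Q = 3.8013e+05, so q ≈ 616.55.
Area = ½·r·p·sin Q ≈ 46356.
Semiperimeter s = (616.55+500.5+204.89)/2 = 660.97.
Inradius = area/s = 46356/660.97 ≈ 70.133.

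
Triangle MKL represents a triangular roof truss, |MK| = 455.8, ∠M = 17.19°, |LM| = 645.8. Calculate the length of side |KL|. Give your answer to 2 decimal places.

By the law of cosines, |KL|² = |LM|² + |MK|² − 2·|LM|·|MK|·cos M = 62398, so |KL| ≈ 249.8.

249.80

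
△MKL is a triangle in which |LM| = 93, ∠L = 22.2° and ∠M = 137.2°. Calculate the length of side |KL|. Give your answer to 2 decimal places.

179.59

The third angle is ∠K = 180° − ∠L − ∠M = 20.60°.
Law of sines: |KL| = |LM|·sin M/sin K ≈ 179.59.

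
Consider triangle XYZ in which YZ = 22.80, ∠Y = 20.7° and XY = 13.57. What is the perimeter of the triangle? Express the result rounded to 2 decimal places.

47.56

By the law of cosines, ZX² = XY² + YZ² − 2·XY·YZ·cos Y = 125.14, so ZX ≈ 11.187.
Semiperimeter s = (22.8+11.187+13.57)/2 = 23.778.
Perimeter = 22.8 + 11.187 + 13.57 = 47.557.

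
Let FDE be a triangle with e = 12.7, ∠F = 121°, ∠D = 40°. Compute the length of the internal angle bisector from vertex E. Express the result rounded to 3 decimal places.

The third angle is ∠E = 180° − ∠F − ∠D = 19.00°.
Law of sines: f = e·sin F/sin E ≈ 33.437.
Law of sines: d = e·sin D/sin E ≈ 25.074.
The bisector from E has length 2·f·d·cos(∠E/2)/(f+d) ≈ 28.265.

t_E ≈ 28.265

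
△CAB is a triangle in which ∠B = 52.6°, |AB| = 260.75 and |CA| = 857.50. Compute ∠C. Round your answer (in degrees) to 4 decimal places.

∠C ≈ 13.9790°

Law of sines: sin C = |AB|·sin B/|CA| ≈ 0.24157.
Since |CA| ≥ |AB|, only the acute value applies: ∠C ≈ 13.98°.
Then ∠A = 180° − ∠B − ∠C ≈ 113.42°.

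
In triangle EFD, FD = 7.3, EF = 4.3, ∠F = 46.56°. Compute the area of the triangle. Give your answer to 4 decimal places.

area ≈ 11.3961

Area = ½·EF·FD·sin F ≈ 11.396.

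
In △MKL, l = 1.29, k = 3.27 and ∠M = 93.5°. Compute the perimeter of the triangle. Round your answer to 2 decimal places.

perimeter ≈ 8.15

By the law of cosines, m² = k² + l² − 2·k·l·cos M = 12.872, so m ≈ 3.5878.
Semiperimeter s = (3.5878+3.27+1.29)/2 = 4.0739.
Perimeter = 3.5878 + 3.27 + 1.29 = 8.1478.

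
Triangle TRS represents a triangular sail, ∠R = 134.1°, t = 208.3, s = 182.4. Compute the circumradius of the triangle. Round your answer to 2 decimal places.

By the law of cosines, r² = s² + t² − 2·s·t·cos R = 1.2954e+05, so r ≈ 359.92.
Area = ½·s·t·sin R ≈ 13642.
Circumradius = r/(2 sin R) ≈ 250.59.

250.59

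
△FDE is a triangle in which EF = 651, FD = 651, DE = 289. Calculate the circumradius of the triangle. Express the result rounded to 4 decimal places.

R ≈ 333.8275

By the law of cosines, cos F = (EF² + FD² − DE²) / (2·EF·FD) ≈ 0.90146, so ∠F ≈ 25.65°.
Circumradius = DE/(2 sin F) ≈ 333.83.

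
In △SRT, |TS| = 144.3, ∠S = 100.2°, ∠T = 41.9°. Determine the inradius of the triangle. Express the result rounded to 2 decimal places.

The third angle is ∠R = 180° − ∠T − ∠S = 37.90°.
Law of sines: |RT| = |TS|·sin S/sin R ≈ 231.19.
Law of sines: |SR| = |TS|·sin T/sin R ≈ 156.88.
Area = ½·|TS|·|RT|·sin T ≈ 11140.
Semiperimeter s = (231.19+144.3+156.88)/2 = 266.19.
Inradius = area/s = 11140/266.19 ≈ 41.85.

r ≈ 41.85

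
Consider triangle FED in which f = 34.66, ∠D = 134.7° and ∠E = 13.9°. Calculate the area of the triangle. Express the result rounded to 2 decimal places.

area ≈ 196.86

The third angle is ∠F = 180° − ∠E − ∠D = 31.40°.
Law of sines: e = f·sin E/sin F ≈ 15.981.
Law of sines: d = f·sin D/sin F ≈ 47.286.
Area = ½·f·e·sin D ≈ 196.86.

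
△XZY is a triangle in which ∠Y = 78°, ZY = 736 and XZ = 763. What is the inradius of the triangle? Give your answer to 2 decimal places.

Law of sines: sin X = ZY·sin Y/XZ ≈ 0.94353.
Since XZ ≥ ZY, only the acute value applies: ∠X ≈ 70.65°.
Then ∠Z = 180° − ∠Y − ∠X ≈ 31.35°.
Law of sines gives YX = XZ·sin Z/sin Y ≈ 405.79.
Area = ½·XZ·ZY·sin Z ≈ 1.4607e+05.
Semiperimeter s = (736+405.79+763)/2 = 952.39.
Inradius = area/s = 1.4607e+05/952.39 ≈ 153.37.

r ≈ 153.37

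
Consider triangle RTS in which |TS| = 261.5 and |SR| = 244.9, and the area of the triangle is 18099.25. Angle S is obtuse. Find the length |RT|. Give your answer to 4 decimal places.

483.7534

From area = ½·|TS|·|SR|·sin S, we get sin S = 2·area/(|TS|·|SR|) ≈ 0.56524.
Taking the obtuse solution, ∠S ≈ 145.58°.
Law of cosines then gives |RT| ≈ 483.75.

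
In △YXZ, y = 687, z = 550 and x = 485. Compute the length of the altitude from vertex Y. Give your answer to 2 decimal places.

Semiperimeter s = (687 + 485 + 550)/2 = 861.
Heron's formula: area = √(861·174·376·311) ≈ 1.3236e+05.
The altitude from Y has length 2·area/y ≈ 385.32.

h_Y ≈ 385.32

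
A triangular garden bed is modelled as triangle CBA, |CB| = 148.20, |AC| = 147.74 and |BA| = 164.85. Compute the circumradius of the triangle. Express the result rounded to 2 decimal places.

R ≈ 89.09

By the law of cosines, cos C = (|AC|² + |CB|² − |BA|²) / (2·|AC|·|CB|) ≈ 0.37942, so ∠C ≈ 67.70°.
Circumradius = |BA|/(2 sin C) ≈ 89.086.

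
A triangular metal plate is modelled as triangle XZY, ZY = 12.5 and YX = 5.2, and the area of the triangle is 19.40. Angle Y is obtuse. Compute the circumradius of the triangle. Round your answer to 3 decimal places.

From area = ½·ZY·YX·sin Y, we get sin Y = 2·area/(ZY·YX) ≈ 0.59692.
Taking the obtuse solution, ∠Y ≈ 143.35°.
Law of cosines then gives XZ ≈ 16.958.
Circumradius = XZ/(2 sin Y) ≈ 14.205.

R ≈ 14.205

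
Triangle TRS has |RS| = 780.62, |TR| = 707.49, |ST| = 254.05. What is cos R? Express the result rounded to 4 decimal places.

By the law of cosines, cos R = (|TR|² + |RS|² − |ST|²) / (2·|TR|·|RS|) ≈ 0.94641, so ∠R ≈ 18.84°.

cos R ≈ 0.9464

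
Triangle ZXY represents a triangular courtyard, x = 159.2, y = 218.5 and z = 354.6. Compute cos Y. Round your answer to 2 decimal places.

0.92

By the law of cosines, cos Y = (z² + x² − y²) / (2·z·x) ≈ 0.91532, so ∠Y ≈ 0.415 rad.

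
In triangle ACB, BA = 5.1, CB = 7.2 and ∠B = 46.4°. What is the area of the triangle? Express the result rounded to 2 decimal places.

Area = ½·CB·BA·sin B ≈ 13.296.

13.30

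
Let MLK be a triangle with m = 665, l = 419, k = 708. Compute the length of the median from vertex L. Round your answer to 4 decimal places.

Median from L: ½√(2·k² + 2·m² − l²) ≈ 654.11.

m_L ≈ 654.1057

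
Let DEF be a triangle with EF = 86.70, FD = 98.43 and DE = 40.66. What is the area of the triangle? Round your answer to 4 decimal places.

Semiperimeter s = (86.7 + 98.43 + 40.66)/2 = 112.89.
Heron's formula: area = √(112.89·26.195·14.465·72.235) ≈ 1757.8.

1757.8411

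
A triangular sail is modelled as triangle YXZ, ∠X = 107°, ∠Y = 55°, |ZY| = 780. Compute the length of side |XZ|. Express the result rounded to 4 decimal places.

668.1328

The third angle is ∠Z = 180° − ∠Y − ∠X = 18.00°.
Law of sines: |XZ| = |ZY|·sin Y/sin X ≈ 668.13.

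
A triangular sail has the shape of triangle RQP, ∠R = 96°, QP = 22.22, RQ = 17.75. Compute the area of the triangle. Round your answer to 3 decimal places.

Law of sines: sin P = RQ·sin R/QP ≈ 0.79445.
Since QP ≥ RQ, only the acute value applies: ∠P ≈ 52.60°.
Then ∠Q = 180° − ∠R − ∠P ≈ 31.40°.
Law of sines gives PR = QP·sin Q/sin R ≈ 11.639.
Area = ½·QP·RQ·sin Q ≈ 102.73.

area ≈ 102.734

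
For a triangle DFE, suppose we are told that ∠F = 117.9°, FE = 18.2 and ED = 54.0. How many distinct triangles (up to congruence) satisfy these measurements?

1

FE·sin F = 18.2·sin(117.9°) ≈ 16.08.
Since ∠F is not acute, a triangle exists only if ED > FE; here ED > FE, so there is exactly one triangle.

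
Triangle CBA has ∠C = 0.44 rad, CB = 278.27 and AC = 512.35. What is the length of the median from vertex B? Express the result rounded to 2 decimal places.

118.61

By the law of cosines, BA² = AC² + CB² − 2·AC·CB·cos C = 81953, so BA ≈ 286.27.
Median from B: ½√(2·CB² + 2·BA² − AC²) ≈ 118.61.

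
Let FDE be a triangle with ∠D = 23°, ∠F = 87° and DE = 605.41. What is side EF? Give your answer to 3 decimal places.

The third angle is ∠E = 180° − ∠F − ∠D = 70.00°.
Law of sines: EF = DE·sin D/sin F ≈ 236.88.

236.877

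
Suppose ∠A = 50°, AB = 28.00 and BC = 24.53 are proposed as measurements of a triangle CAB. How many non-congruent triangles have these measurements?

AB·sin A = 28.00·sin(50°) ≈ 21.45.
Since AB sin A < BC < AB (21.45 < 24.53 < 28.00), two triangles exist.

2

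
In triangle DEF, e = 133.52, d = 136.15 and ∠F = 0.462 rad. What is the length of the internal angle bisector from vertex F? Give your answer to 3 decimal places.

t_F ≈ 131.241

By the law of cosines, f² = d² + e² − 2·d·e·cos F = 3818.5, so f ≈ 61.794.
The bisector from F has length 2·d·e·cos(∠F/2)/(d+e) ≈ 131.24.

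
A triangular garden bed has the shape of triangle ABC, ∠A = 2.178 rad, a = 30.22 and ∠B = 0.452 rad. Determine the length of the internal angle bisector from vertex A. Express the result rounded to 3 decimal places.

The third angle is ∠C = π − ∠A − ∠B = 0.512 rad.
Law of sines: b = a·sin B/sin A ≈ 16.072.
Law of sines: c = a·sin C/sin A ≈ 18.015.
The bisector from A has length 2·b·c·cos(∠A/2)/(b+c) ≈ 7.8718.

t_A ≈ 7.872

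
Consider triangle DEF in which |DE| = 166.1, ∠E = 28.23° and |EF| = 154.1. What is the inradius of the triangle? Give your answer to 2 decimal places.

By the law of cosines, |FD|² = |DE|² + |EF|² − 2·|DE|·|EF|·cos E = 6233, so |FD| ≈ 78.949.
Area = ½·|DE|·|EF|·sin E ≈ 6053.6.
Semiperimeter s = (154.1+78.949+166.1)/2 = 199.57.
Inradius = area/s = 6053.6/199.57 ≈ 30.333.

r ≈ 30.33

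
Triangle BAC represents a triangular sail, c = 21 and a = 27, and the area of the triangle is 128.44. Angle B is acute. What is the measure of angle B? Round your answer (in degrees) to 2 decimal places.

26.94

From area = ½·a·c·sin B, we get sin B = 2·area/(a·c) ≈ 0.45305.
Taking the acute solution, ∠B ≈ 26.94°.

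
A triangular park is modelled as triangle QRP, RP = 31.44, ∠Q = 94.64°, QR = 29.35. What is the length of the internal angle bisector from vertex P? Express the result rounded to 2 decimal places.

11.71

Law of sines: sin P = QR·sin Q/RP ≈ 0.93046.
Since RP ≥ QR, only the acute value applies: ∠P ≈ 68.51°.
Then ∠R = 180° − ∠Q − ∠P ≈ 16.85°.
Law of sines gives PQ = RP·sin R/sin Q ≈ 9.1448.
The bisector from P has length 2·RP·PQ·cos(∠P/2)/(RP+PQ) ≈ 11.711.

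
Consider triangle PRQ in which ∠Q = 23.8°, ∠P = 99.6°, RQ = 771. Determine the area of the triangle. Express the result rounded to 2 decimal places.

The third angle is ∠R = 180° − ∠Q − ∠P = 56.60°.
Law of sines: QP = RQ·sin R/sin P ≈ 652.81.
Law of sines: PR = RQ·sin Q/sin P ≈ 315.55.
Area = ½·RQ·QP·sin Q ≈ 1.0156e+05.

area ≈ 101555.45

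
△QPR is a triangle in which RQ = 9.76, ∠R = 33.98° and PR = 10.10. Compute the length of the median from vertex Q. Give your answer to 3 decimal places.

6.246

By the law of cosines, QP² = PR² + RQ² − 2·PR·RQ·cos R = 33.783, so QP ≈ 5.8123.
Median from Q: ½√(2·RQ² + 2·QP² − PR²) ≈ 6.2464.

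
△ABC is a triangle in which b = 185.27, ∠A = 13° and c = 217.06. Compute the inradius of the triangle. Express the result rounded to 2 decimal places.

19.76

By the law of cosines, a² = b² + c² − 2·b·c·cos A = 3072, so a ≈ 55.426.
Area = ½·b·c·sin A ≈ 4523.2.
Semiperimeter s = (55.426+185.27+217.06)/2 = 228.88.
Inradius = area/s = 4523.2/228.88 ≈ 19.762.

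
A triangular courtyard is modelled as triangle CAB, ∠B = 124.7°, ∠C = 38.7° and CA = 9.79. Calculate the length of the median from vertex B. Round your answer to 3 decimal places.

The third angle is ∠A = 180° − ∠B − ∠C = 16.60°.
Law of sines: AB = CA·sin C/sin B ≈ 7.4453.
Law of sines: BC = CA·sin A/sin B ≈ 3.4019.
Median from B: ½√(2·AB² + 2·BC² − CA²) ≈ 3.089.

3.089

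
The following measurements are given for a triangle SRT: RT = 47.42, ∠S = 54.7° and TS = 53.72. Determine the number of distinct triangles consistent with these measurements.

2

TS·sin S = 53.72·sin(54.7°) ≈ 43.84.
Since TS sin S < RT < TS (43.84 < 47.42 < 53.72), two triangles exist.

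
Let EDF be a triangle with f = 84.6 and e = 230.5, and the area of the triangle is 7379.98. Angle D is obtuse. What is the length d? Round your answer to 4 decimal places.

292.8738

From area = ½·f·e·sin D, we get sin D = 2·area/(f·e) ≈ 0.75691.
Taking the obtuse solution, ∠D ≈ 130.81°.
Law of cosines then gives d ≈ 292.87.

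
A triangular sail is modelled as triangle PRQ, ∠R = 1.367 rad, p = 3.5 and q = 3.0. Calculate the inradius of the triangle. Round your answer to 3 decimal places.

By the law of cosines, r² = q² + p² − 2·q·p·cos R = 17, so r ≈ 4.1231.
Area = ½·q·p·sin R ≈ 5.1414.
Semiperimeter s = (3.5+4.1231+3)/2 = 5.3115.
Inradius = area/s = 5.1414/5.3115 ≈ 0.96796.

0.968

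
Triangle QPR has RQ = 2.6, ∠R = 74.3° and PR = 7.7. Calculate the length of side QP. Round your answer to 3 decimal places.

By the law of cosines, QP² = PR² + RQ² − 2·PR·RQ·cos R = 55.215, so QP ≈ 7.4307.

7.431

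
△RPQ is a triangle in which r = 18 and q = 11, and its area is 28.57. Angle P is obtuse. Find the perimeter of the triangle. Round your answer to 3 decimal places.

From area = ½·q·r·sin P, we get sin P = 2·area/(q·r) ≈ 0.28859.
Taking the obtuse solution, ∠P ≈ 163.23°.
Law of cosines then gives p ≈ 28.708.
Perimeter = 18 + 28.708 + 11 = 57.708.

57.708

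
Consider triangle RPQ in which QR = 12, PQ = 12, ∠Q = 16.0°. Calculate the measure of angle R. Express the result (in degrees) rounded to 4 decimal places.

By the law of cosines, RP² = PQ² + QR² − 2·PQ·QR·cos Q = 11.157, so RP ≈ 3.3402.
Law of cosines again: cos R = (QR² + RP² − PQ²)/(2·QR·RP) ≈ 0.13917, so ∠R ≈ 82.00°.

∠R ≈ 82.0000°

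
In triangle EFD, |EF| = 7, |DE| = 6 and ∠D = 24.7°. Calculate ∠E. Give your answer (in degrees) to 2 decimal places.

Law of sines: sin F = |DE|·sin D/|EF| ≈ 0.35817.
Since |EF| ≥ |DE|, only the acute value applies: ∠F ≈ 20.99°.
Then ∠E = 180° − ∠D − ∠F ≈ 134.31°.

134.31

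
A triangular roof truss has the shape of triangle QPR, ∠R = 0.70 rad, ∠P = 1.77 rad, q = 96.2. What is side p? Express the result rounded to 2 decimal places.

The third angle is ∠Q = π − ∠P − ∠R = 0.672 rad.
Law of sines: p = q·sin P/sin Q ≈ 151.55.

151.55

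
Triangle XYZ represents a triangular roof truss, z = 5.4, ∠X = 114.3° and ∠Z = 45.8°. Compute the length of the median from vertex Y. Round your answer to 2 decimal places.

The third angle is ∠Y = 180° − ∠Z − ∠X = 19.90°.
Law of sines: x = z·sin X/sin Z ≈ 6.865.
Law of sines: y = z·sin Y/sin Z ≈ 2.5638.
Median from Y: ½√(2·z² + 2·x² − y²) ≈ 6.0416.

m_Y ≈ 6.04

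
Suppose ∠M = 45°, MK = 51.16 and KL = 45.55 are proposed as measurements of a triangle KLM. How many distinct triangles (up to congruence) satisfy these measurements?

MK·sin M = 51.16·sin(45°) ≈ 36.18.
Since MK sin M < KL < MK (36.18 < 45.55 < 51.16), two triangles exist.

2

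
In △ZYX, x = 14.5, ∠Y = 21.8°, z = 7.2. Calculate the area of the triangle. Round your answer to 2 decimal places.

19.39

Area = ½·x·z·sin Y ≈ 19.385.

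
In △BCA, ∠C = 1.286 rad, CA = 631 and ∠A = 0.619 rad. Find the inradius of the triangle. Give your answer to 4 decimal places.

The third angle is ∠B = π − ∠C − ∠A = 1.237 rad.
Law of sines: AB = CA·sin C/sin B ≈ 641.05.
Law of sines: BC = CA·sin A/sin B ≈ 387.56.
Area = ½·CA·AB·sin A ≈ 1.1735e+05.
Semiperimeter s = (631+641.05+387.56)/2 = 829.81.
Inradius = area/s = 1.1735e+05/829.81 ≈ 141.42.

141.4192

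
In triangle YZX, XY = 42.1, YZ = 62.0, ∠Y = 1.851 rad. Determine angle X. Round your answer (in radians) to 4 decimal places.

∠X ≈ 0.7882 rad

By the law of cosines, ZX² = XY² + YZ² − 2·XY·YZ·cos Y = 7060.1, so ZX ≈ 84.025.
Law of cosines again: cos X = (ZX² + XY² − YZ²)/(2·ZX·XY) ≈ 0.70511, so ∠X ≈ 0.788 rad.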